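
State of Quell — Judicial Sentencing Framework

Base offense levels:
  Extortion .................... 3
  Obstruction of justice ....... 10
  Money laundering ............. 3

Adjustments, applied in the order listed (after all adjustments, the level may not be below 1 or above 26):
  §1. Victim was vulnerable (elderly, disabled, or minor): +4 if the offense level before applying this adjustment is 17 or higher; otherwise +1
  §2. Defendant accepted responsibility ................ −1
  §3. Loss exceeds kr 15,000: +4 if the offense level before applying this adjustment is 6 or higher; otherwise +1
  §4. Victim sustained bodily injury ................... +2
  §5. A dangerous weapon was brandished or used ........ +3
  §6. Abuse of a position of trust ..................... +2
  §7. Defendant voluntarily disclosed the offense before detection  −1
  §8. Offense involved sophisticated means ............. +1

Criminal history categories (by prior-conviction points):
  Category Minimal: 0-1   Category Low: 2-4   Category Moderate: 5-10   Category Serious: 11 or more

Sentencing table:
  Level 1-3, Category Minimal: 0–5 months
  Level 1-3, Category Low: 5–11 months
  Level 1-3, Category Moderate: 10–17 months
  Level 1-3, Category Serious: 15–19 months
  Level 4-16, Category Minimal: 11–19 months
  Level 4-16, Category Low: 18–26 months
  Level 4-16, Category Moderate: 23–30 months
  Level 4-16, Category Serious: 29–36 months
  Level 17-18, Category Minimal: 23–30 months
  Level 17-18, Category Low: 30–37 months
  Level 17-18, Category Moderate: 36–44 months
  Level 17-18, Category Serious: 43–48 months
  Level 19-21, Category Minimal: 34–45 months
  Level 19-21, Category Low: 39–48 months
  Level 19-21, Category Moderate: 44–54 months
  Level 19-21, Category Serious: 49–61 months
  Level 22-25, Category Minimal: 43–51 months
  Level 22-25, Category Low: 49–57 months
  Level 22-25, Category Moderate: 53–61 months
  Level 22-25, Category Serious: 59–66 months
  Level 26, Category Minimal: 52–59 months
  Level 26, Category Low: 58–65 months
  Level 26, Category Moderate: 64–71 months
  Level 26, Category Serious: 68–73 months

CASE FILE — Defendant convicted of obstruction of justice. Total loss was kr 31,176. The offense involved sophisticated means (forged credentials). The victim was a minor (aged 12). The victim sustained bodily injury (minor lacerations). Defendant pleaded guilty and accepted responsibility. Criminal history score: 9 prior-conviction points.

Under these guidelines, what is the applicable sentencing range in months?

36-44 months

Base offense level for obstruction of justice: 10.
§1 applies (level before this adjustment is 10 < 17, so +1): 10 + 1 = 11.
§2 applies: 11 − 1 = 10.
§3 applies (level before this adjustment is 10 ≥ 6, so +4): 10 + 4 = 14.
§4 applies: 14 + 2 = 16.
§5 does not apply.
§7 does not apply.
§8 applies: 16 + 1 = 17.
Final offense level: 17.
Criminal history: 9 prior points → Category Moderate (5-10).
Level 17 falls in the 17-18 band.
Grid: Level 17-18 × Category Moderate = 36-44 months.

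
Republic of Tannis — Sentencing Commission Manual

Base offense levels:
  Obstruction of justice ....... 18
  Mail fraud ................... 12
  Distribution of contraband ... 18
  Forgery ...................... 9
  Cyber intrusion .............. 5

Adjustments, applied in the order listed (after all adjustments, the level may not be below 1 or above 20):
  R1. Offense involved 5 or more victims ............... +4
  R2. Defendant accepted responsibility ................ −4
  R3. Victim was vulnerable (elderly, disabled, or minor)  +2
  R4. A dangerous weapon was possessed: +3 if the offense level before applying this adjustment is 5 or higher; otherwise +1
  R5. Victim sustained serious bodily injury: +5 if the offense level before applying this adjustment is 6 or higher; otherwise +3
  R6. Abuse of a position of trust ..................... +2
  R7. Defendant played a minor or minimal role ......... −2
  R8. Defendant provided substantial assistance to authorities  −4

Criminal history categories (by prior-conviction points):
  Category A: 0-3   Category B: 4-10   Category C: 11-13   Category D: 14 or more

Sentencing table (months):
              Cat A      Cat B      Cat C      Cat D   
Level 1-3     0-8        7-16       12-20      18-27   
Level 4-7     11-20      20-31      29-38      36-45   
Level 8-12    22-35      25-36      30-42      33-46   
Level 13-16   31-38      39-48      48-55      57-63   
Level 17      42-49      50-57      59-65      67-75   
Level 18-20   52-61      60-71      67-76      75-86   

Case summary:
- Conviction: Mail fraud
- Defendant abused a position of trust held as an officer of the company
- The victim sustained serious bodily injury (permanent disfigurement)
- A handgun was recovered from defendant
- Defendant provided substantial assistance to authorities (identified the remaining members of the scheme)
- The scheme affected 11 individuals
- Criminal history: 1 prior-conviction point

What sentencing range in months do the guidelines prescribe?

52-61 months

Base offense level for mail fraud: 12.
R1 applies: 12 + 4 = 16.
R2 does not apply.
R3 does not apply.
R4 applies (level before this adjustment is 16 ≥ 5, so +3): 16 + 3 = 19.
R5 applies (level before this adjustment is 19 ≥ 6, so +5): 19 + 5 = 24.
R6 applies: 24 + 2 = 26.
R8 applies: 26 − 4 = 22.
Level 22 exceeds the maximum of 20; capped at 20.
Final offense level: 20.
Criminal history: 1 prior point → Category A (0-3).
Level 20 falls in the 18-20 band.
Grid: Level 18-20 × Category A = 52-61 months.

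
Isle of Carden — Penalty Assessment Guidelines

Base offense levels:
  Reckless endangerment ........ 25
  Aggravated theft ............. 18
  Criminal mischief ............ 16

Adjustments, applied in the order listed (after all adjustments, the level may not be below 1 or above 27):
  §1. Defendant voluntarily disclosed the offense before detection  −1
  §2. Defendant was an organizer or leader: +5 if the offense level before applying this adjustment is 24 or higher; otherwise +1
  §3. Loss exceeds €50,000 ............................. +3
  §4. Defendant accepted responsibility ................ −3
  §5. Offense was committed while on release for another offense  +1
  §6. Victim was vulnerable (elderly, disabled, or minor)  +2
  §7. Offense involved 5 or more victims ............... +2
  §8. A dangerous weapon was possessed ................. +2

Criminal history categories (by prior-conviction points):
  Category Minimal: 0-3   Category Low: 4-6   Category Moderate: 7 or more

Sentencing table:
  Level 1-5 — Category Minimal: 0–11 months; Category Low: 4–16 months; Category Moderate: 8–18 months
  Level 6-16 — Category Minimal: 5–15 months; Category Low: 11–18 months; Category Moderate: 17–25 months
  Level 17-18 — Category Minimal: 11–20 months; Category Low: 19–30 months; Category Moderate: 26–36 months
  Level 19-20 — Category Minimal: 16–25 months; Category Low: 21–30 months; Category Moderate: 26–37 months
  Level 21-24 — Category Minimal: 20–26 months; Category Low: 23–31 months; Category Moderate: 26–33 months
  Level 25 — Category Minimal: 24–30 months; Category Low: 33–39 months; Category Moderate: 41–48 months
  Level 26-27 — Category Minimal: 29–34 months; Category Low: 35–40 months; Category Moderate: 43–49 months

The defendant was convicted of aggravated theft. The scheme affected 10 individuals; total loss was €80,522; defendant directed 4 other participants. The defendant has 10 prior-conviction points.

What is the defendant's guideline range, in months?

26-33 months

Base offense level for aggravated theft: 18.
§1 does not apply.
§2 applies (level before this adjustment is 18 < 24, so +1): 18 + 1 = 19.
§3 applies: 19 + 3 = 22.
§5 does not apply.
§7 applies: 22 + 2 = 24.
§8 does not apply.
Final offense level: 24.
Criminal history: 10 prior points → Category Moderate (7+).
Level 24 falls in the 21-24 band.
Grid: Level 21-24 × Category Moderate = 26-33 months.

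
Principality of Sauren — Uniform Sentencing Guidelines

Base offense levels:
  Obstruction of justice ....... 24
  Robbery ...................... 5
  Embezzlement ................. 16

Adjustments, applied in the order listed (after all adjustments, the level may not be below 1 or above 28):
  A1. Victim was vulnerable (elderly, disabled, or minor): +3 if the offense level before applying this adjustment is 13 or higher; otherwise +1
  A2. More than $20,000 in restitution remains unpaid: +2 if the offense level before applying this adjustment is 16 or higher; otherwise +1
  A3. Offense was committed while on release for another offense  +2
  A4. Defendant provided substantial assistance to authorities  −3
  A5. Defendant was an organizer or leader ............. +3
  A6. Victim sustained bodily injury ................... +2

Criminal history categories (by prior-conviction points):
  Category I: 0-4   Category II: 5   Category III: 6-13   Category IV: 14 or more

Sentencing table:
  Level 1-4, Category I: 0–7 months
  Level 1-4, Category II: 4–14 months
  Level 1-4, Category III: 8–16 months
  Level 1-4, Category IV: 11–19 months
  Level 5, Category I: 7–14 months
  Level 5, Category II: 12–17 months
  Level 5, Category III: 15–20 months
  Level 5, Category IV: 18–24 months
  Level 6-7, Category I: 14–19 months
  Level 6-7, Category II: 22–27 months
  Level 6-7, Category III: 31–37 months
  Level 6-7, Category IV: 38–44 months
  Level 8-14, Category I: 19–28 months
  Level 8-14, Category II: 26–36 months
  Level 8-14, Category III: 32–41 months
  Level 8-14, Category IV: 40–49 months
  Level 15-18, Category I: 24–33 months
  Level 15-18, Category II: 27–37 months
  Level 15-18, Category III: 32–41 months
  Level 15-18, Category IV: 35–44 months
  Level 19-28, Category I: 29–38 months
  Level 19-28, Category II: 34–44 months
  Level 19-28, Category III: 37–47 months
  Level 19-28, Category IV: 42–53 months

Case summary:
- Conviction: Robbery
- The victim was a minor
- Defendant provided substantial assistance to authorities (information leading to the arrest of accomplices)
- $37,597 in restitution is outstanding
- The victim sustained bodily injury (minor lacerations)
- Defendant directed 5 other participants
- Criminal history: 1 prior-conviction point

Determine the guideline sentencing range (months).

19-28 months

Base offense level for robbery: 5.
A1 applies (level before this adjustment is 5 < 13, so +1): 5 + 1 = 6.
A2 applies (level before this adjustment is 6 < 16, so +1): 6 + 1 = 7.
A4 applies: 7 − 3 = 4.
A5 applies: 4 + 3 = 7.
A6 applies: 7 + 2 = 9.
Final offense level: 9.
Criminal history: 1 prior point → Category I (0-4).
Level 9 falls in the 8-14 band.
Grid: Level 8-14 × Category I = 19-28 months.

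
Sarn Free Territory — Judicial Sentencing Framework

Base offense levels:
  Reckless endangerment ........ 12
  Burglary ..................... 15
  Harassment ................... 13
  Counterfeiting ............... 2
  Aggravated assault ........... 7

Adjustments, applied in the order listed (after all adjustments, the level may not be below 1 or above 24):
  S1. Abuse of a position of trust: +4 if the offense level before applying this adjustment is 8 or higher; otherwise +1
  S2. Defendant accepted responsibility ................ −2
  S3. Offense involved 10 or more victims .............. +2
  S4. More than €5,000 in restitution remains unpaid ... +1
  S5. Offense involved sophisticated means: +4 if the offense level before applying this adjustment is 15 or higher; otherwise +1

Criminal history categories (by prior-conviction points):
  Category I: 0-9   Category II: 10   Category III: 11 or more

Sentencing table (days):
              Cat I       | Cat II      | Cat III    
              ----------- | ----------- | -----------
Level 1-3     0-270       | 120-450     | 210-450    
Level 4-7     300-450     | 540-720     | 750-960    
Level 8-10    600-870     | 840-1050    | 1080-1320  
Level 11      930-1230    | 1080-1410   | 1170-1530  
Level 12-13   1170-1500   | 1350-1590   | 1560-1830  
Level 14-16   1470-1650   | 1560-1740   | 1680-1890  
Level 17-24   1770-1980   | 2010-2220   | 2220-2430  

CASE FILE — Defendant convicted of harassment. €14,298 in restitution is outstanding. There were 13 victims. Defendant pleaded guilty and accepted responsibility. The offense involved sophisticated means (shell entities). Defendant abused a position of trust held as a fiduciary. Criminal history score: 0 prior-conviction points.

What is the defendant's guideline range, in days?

1770-1980 days

Base offense level for harassment: 13.
S1 applies (level before this adjustment is 13 ≥ 8, so +4): 13 + 4 = 17.
S2 applies: 17 − 2 = 15.
S3 applies: 15 + 2 = 17.
S4 applies: 17 + 1 = 18.
S5 applies (level before this adjustment is 18 ≥ 15, so +4): 18 + 4 = 22.
Final offense level: 22.
Criminal history: 0 prior points → Category I (0-9).
Level 22 falls in the 17-24 band.
Grid: Level 17-24 × Category I = 1770-1980 days.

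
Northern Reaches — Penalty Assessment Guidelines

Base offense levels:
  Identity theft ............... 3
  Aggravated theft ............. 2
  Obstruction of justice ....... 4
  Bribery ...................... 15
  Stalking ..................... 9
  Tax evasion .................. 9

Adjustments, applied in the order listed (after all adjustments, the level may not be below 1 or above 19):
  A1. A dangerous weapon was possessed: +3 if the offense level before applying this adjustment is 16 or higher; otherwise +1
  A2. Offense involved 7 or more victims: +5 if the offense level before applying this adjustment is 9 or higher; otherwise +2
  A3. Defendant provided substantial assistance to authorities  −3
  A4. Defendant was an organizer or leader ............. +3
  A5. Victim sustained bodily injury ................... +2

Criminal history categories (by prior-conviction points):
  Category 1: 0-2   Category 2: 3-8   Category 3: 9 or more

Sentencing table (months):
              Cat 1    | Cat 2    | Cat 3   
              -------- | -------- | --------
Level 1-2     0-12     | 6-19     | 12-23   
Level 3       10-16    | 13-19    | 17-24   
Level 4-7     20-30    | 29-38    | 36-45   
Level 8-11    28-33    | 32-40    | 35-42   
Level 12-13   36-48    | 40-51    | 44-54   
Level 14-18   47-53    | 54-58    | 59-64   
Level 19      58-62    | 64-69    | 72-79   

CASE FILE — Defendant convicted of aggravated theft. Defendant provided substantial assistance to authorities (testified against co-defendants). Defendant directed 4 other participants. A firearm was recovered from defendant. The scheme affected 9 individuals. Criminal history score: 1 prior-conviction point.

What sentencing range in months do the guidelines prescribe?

20-30 months

Base offense level for aggravated theft: 2.
A1 applies (level before this adjustment is 2 < 16, so +1): 2 + 1 = 3.
A2 applies (level before this adjustment is 3 < 9, so +2): 3 + 2 = 5.
A3 applies: 5 − 3 = 2.
A4 applies: 2 + 3 = 5.
Final offense level: 5.
Criminal history: 1 prior point → Category 1 (0-2).
Level 5 falls in the 4-7 band.
Grid: Level 4-7 × Category 1 = 20-30 months.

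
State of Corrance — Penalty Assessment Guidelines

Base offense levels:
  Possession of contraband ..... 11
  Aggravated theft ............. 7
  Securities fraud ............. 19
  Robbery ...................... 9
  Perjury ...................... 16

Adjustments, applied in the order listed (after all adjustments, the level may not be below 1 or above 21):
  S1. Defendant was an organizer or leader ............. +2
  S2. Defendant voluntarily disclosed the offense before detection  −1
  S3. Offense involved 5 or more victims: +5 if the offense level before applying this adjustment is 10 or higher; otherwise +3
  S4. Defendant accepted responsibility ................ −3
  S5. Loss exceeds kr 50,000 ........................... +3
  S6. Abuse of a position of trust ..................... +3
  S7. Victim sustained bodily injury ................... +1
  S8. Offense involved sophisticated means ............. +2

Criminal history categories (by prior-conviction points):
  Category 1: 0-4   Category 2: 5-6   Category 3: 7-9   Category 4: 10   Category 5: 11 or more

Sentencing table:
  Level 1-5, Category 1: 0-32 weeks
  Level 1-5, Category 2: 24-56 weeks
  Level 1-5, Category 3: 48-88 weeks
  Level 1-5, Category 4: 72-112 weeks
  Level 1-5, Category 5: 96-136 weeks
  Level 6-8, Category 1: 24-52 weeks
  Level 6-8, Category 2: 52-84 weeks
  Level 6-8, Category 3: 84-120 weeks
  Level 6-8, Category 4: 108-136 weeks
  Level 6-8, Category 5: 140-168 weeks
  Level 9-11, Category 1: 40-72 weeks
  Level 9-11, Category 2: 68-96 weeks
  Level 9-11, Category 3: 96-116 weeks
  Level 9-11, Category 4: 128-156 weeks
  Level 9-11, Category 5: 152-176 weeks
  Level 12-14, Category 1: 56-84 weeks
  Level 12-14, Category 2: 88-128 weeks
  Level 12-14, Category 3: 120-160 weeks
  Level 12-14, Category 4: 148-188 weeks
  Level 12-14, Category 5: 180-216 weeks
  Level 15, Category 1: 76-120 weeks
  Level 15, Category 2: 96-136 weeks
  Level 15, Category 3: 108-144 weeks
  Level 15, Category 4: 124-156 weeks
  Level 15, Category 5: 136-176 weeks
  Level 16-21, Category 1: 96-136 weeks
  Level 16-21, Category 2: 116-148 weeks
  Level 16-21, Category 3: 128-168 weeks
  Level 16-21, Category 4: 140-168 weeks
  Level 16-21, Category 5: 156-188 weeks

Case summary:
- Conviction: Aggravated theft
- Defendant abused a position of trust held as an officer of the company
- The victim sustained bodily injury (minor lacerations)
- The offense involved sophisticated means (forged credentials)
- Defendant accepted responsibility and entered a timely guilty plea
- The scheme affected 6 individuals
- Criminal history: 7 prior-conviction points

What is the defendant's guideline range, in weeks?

Base offense level for aggravated theft: 7.
S1 does not apply.
S2 does not apply.
S3 applies (level before this adjustment is 7 < 10, so +3): 7 + 3 = 10.
S4 applies: 10 − 3 = 7.
S5 does not apply.
S6 applies: 7 + 3 = 10.
S7 applies: 10 + 1 = 11.
S8 applies: 11 + 2 = 13.
Final offense level: 13.
Criminal history: 7 prior points → Category 3 (7-9).
Level 13 falls in the 12-14 band.
Grid: Level 12-14 × Category 3 = 120-160 weeks.

120-160 weeks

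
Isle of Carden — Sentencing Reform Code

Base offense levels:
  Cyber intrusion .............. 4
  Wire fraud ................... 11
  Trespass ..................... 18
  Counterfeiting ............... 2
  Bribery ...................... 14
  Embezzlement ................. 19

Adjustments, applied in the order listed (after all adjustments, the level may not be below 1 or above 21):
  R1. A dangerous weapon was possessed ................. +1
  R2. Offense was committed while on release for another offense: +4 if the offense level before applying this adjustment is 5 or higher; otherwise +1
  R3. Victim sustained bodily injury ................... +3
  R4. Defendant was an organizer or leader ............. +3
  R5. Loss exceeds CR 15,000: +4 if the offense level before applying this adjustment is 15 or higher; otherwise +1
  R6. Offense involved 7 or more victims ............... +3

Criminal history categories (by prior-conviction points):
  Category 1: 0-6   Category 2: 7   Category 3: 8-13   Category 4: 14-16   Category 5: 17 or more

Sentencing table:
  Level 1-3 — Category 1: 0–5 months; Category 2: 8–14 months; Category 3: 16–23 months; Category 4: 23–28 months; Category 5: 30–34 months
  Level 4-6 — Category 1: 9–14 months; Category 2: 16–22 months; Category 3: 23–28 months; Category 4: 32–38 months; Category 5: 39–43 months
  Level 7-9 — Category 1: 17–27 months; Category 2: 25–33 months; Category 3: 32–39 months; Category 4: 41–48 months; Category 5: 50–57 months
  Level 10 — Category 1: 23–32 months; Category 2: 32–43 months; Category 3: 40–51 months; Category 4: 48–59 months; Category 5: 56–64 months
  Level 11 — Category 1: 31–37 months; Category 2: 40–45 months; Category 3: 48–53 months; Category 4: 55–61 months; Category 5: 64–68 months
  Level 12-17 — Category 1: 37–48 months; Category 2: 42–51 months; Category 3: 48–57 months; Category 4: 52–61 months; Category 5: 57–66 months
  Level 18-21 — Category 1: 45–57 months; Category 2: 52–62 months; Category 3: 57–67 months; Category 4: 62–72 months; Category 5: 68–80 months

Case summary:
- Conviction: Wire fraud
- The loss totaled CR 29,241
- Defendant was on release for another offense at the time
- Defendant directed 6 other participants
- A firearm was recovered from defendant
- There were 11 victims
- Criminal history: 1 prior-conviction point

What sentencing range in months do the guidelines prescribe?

Base offense level for wire fraud: 11.
R1 applies: 11 + 1 = 12.
R2 applies (level before this adjustment is 12 ≥ 5, so +4): 12 + 4 = 16.
R3 does not apply.
R4 applies: 16 + 3 = 19.
R5 applies (level before this adjustment is 19 ≥ 15, so +4): 19 + 4 = 23.
R6 applies: 23 + 3 = 26.
Level 26 exceeds the maximum of 21; capped at 21.
Final offense level: 21.
Criminal history: 1 prior point → Category 1 (0-6).
Level 21 falls in the 18-21 band.
Grid: Level 18-21 × Category 1 = 45-57 months.

45-57 months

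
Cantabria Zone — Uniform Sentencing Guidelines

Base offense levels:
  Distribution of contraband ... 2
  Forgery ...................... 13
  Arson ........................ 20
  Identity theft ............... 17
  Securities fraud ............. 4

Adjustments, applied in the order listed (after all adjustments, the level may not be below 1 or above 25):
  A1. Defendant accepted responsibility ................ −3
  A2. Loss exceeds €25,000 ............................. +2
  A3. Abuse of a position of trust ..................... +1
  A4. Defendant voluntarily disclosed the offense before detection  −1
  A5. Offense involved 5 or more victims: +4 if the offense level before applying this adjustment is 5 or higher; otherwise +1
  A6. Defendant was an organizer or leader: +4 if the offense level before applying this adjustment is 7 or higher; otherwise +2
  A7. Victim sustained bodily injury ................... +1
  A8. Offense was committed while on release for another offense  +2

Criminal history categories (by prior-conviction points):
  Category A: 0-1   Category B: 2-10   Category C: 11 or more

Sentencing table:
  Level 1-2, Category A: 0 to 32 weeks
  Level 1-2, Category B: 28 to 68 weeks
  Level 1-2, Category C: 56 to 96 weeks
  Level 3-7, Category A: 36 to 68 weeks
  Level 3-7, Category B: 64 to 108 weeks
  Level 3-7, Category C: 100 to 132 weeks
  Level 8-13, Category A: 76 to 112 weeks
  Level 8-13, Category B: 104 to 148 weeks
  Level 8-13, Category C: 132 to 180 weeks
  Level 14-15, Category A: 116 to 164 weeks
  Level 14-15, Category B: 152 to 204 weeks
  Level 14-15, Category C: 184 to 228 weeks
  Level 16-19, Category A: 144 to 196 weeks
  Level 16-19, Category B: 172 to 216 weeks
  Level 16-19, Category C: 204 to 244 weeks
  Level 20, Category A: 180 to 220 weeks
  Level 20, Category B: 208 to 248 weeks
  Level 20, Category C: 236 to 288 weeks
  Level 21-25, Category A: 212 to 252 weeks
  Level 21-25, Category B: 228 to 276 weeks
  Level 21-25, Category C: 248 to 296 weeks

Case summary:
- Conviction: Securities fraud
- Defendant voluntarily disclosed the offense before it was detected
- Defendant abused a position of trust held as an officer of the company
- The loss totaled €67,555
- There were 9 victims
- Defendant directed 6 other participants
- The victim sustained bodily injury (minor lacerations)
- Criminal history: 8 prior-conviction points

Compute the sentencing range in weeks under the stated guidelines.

152-204 weeks

Base offense level for securities fraud: 4.
A2 applies: 4 + 2 = 6.
A3 applies: 6 + 1 = 7.
A4 applies: 7 − 1 = 6.
A5 applies (level before this adjustment is 6 ≥ 5, so +4): 6 + 4 = 10.
A6 applies (level before this adjustment is 10 ≥ 7, so +4): 10 + 4 = 14.
A7 applies: 14 + 1 = 15.
A8 does not apply.
Final offense level: 15.
Criminal history: 8 prior points → Category B (2-10).
Level 15 falls in the 14-15 band.
Grid: Level 14-15 × Category B = 152-204 weeks.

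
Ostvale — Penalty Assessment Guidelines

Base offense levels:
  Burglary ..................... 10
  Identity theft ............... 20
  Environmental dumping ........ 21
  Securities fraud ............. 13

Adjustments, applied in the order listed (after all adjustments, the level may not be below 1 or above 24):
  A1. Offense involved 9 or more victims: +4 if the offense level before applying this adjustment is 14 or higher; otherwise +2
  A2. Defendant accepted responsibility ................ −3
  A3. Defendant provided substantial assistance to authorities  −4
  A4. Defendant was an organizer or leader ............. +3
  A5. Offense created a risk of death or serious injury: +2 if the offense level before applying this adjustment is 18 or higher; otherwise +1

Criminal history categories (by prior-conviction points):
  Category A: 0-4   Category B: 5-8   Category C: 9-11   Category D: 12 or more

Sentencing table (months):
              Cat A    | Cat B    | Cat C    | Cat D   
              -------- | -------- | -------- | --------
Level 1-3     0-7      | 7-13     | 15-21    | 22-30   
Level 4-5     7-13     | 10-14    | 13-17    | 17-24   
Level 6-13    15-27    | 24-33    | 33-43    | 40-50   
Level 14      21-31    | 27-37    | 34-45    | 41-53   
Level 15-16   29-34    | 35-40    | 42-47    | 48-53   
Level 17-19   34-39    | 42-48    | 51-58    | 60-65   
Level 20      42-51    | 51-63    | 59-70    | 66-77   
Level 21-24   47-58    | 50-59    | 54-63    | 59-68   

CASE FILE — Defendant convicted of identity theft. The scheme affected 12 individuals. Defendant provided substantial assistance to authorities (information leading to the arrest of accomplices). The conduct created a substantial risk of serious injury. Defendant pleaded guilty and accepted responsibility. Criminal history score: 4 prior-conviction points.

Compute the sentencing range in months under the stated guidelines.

34-39 months

Base offense level for identity theft: 20.
A1 applies (level before this adjustment is 20 ≥ 14, so +4): 20 + 4 = 24.
A2 applies: 24 − 3 = 21.
A3 applies: 21 − 4 = 17.
A4 does not apply.
A5 applies (level before this adjustment is 17 < 18, so +1): 17 + 1 = 18.
Final offense level: 18.
Criminal history: 4 prior points → Category A (0-4).
Level 18 falls in the 17-19 band.
Grid: Level 17-19 × Category A = 34-39 months.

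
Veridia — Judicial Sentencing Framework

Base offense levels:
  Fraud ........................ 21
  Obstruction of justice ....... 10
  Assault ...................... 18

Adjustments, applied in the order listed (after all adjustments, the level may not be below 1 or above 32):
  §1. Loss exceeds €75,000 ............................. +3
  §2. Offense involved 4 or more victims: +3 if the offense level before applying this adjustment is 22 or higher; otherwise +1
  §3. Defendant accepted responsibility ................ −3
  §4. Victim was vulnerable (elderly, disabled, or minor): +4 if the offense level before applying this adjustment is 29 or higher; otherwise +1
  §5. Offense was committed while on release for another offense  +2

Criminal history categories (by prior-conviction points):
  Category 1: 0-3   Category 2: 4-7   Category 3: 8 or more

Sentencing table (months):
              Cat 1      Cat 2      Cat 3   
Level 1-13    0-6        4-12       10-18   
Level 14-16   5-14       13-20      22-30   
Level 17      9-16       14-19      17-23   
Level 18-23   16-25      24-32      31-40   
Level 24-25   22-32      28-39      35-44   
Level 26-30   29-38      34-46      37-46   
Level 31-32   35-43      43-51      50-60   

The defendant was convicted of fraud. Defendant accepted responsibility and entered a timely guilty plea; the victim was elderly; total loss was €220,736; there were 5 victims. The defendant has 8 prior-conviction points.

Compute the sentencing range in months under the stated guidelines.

Base offense level for fraud: 21.
§1 applies: 21 + 3 = 24.
§2 applies (level before this adjustment is 24 ≥ 22, so +3): 24 + 3 = 27.
§3 applies: 27 − 3 = 24.
§4 applies (level before this adjustment is 24 < 29, so +1): 24 + 1 = 25.
Final offense level: 25.
Criminal history: 8 prior points → Category 3 (8+).
Level 25 falls in the 24-25 band.
Grid: Level 24-25 × Category 3 = 35-44 months.

35-44 months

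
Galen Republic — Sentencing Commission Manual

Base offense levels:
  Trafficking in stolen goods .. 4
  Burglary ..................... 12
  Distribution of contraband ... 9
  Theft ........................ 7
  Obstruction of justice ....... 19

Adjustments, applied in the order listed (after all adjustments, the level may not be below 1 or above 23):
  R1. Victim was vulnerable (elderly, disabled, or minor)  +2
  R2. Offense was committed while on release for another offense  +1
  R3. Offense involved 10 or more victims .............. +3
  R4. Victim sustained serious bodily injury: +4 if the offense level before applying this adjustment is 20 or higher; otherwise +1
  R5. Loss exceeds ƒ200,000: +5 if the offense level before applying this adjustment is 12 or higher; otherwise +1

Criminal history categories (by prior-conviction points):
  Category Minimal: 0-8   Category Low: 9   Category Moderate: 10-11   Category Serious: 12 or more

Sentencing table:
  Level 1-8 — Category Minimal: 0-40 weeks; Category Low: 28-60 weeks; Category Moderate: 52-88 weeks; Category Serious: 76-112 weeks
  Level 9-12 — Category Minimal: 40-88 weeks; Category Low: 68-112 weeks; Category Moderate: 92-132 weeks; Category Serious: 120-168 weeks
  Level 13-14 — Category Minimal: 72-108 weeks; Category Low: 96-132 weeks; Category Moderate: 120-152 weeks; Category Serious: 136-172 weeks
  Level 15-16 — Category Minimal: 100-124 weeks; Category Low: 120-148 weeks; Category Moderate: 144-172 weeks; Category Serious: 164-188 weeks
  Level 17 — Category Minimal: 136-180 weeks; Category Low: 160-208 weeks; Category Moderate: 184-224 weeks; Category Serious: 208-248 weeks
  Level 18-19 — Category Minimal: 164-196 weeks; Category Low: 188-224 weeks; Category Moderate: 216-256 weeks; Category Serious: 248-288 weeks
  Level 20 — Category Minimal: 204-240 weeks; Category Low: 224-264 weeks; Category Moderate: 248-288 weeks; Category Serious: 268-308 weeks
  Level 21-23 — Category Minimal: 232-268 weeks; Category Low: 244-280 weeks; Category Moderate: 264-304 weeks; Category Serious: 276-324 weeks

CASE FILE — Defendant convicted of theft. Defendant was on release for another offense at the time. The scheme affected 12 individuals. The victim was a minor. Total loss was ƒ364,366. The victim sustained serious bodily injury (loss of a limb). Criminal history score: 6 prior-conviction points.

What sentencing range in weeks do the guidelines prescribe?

Base offense level for theft: 7.
R1 applies: 7 + 2 = 9.
R2 applies: 9 + 1 = 10.
R3 applies: 10 + 3 = 13.
R4 applies (level before this adjustment is 13 < 20, so +1): 13 + 1 = 14.
R5 applies (level before this adjustment is 14 ≥ 12, so +5): 14 + 5 = 19.
Final offense level: 19.
Criminal history: 6 prior points → Category Minimal (0-8).
Level 19 falls in the 18-19 band.
Grid: Level 18-19 × Category Minimal = 164-196 weeks.

164-196 weeks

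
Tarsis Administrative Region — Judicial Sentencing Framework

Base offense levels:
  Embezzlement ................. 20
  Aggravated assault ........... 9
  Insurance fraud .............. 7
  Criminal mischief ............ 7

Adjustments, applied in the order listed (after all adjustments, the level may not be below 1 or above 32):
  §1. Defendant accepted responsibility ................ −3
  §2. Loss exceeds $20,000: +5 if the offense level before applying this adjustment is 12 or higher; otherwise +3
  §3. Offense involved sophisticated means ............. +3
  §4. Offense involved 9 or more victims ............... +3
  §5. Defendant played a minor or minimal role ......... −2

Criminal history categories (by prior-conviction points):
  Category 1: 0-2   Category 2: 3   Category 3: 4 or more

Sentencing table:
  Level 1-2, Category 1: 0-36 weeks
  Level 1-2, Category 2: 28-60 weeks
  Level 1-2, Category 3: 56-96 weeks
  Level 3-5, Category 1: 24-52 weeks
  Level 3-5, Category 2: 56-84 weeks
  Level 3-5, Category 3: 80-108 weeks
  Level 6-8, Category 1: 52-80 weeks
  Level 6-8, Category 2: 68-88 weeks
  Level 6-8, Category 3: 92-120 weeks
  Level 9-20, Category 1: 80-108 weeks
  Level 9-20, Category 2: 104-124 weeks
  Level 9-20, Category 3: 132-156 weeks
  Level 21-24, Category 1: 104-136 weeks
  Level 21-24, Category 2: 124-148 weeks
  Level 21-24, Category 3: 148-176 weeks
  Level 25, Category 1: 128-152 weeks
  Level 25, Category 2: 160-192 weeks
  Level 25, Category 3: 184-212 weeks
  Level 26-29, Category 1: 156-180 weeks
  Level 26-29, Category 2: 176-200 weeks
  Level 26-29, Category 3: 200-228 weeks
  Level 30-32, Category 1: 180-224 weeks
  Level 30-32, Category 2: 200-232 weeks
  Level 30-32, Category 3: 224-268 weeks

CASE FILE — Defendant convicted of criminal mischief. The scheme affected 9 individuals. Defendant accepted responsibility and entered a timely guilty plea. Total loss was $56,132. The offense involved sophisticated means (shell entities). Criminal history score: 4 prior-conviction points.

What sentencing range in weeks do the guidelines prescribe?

Base offense level for criminal mischief: 7.
§1 applies: 7 − 3 = 4.
§2 applies (level before this adjustment is 4 < 12, so +3): 4 + 3 = 7.
§3 applies: 7 + 3 = 10.
§4 applies: 10 + 3 = 13.
Final offense level: 13.
Criminal history: 4 prior points → Category 3 (4+).
Level 13 falls in the 9-20 band.
Grid: Level 9-20 × Category 3 = 132-156 weeks.

132-156 weeks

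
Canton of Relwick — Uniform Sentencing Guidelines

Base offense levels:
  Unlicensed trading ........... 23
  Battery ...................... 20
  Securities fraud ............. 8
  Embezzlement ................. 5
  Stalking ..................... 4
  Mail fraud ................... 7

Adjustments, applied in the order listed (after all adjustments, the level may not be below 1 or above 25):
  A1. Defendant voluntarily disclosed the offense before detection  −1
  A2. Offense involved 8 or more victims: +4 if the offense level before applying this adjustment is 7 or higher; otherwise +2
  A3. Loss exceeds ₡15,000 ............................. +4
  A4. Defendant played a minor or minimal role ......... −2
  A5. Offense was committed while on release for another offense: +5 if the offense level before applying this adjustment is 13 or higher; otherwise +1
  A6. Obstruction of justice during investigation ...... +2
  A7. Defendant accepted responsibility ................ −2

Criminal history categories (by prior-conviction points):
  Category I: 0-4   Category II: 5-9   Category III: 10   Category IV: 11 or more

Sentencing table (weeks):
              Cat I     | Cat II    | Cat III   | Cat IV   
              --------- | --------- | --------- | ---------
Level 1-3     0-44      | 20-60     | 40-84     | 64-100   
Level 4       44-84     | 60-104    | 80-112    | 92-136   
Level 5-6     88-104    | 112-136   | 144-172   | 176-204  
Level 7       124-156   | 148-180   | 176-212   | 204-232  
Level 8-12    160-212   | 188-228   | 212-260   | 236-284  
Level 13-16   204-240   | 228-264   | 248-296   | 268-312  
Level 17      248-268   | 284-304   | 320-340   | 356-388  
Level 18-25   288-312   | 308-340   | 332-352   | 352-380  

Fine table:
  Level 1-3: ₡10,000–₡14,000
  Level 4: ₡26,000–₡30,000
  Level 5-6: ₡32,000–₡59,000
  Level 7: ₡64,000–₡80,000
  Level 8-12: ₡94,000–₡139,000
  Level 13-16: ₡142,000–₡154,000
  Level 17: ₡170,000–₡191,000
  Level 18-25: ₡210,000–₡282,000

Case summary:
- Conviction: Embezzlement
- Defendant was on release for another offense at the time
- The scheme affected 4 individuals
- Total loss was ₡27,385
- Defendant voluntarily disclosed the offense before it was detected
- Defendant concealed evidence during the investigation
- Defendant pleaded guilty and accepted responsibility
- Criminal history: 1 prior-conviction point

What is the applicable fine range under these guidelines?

Base offense level for embezzlement: 5.
A1 applies: 5 − 1 = 4.
A3 applies: 4 + 4 = 8.
A5 applies (level before this adjustment is 8 < 13, so +1): 8 + 1 = 9.
A6 applies: 9 + 2 = 11.
A7 applies: 11 − 2 = 9.
Final offense level: 9.
Level 9 falls in the 8-12 band.
Fine table: Level 8-12 → ₡94,000–₡139,000.

₡94,000–₡139,000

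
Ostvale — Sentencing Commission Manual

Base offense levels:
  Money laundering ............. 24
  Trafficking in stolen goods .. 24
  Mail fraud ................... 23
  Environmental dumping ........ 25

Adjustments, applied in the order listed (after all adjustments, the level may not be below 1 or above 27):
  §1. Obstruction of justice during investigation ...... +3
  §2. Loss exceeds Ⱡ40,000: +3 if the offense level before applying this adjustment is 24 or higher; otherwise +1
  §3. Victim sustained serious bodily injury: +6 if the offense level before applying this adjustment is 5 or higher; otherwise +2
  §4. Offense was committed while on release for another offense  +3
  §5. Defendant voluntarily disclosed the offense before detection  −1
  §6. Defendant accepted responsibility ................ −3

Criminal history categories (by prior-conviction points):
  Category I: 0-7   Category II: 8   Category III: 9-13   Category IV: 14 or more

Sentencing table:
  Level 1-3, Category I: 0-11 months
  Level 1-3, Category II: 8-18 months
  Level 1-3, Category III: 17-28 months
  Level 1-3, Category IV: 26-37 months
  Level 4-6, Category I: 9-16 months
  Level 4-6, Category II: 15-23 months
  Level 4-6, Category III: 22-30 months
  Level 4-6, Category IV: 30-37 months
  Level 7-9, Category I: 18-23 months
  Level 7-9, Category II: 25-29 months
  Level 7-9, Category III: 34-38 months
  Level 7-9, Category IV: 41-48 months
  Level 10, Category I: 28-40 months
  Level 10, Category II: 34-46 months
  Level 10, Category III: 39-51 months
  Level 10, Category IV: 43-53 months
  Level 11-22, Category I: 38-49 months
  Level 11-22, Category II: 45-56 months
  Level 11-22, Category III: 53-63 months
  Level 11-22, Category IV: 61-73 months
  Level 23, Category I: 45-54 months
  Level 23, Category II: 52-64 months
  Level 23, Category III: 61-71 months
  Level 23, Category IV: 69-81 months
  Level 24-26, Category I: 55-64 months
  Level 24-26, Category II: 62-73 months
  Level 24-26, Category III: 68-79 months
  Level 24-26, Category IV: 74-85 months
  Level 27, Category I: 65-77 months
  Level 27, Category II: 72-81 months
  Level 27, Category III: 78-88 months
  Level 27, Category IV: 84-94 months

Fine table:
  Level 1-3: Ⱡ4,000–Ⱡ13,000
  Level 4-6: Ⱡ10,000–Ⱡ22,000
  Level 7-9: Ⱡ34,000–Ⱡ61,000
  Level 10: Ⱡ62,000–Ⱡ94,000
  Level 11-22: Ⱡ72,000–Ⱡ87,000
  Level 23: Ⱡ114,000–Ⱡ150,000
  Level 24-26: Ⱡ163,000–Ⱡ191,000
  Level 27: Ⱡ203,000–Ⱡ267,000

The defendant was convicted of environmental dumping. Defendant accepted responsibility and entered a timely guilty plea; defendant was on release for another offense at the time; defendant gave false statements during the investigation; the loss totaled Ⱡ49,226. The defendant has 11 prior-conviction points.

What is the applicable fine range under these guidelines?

Base offense level for environmental dumping: 25.
§1 applies: 25 + 3 = 28.
§2 applies (level before this adjustment is 28 ≥ 24, so +3): 28 + 3 = 31.
§4 applies: 31 + 3 = 34.
§5 does not apply.
§6 applies: 34 − 3 = 31.
Level 31 exceeds the maximum of 27; capped at 27.
Final offense level: 27.
Level 27 falls in the 27 band.
Fine table: Level 27 → Ⱡ203,000–Ⱡ267,000.

Ⱡ203,000–Ⱡ267,000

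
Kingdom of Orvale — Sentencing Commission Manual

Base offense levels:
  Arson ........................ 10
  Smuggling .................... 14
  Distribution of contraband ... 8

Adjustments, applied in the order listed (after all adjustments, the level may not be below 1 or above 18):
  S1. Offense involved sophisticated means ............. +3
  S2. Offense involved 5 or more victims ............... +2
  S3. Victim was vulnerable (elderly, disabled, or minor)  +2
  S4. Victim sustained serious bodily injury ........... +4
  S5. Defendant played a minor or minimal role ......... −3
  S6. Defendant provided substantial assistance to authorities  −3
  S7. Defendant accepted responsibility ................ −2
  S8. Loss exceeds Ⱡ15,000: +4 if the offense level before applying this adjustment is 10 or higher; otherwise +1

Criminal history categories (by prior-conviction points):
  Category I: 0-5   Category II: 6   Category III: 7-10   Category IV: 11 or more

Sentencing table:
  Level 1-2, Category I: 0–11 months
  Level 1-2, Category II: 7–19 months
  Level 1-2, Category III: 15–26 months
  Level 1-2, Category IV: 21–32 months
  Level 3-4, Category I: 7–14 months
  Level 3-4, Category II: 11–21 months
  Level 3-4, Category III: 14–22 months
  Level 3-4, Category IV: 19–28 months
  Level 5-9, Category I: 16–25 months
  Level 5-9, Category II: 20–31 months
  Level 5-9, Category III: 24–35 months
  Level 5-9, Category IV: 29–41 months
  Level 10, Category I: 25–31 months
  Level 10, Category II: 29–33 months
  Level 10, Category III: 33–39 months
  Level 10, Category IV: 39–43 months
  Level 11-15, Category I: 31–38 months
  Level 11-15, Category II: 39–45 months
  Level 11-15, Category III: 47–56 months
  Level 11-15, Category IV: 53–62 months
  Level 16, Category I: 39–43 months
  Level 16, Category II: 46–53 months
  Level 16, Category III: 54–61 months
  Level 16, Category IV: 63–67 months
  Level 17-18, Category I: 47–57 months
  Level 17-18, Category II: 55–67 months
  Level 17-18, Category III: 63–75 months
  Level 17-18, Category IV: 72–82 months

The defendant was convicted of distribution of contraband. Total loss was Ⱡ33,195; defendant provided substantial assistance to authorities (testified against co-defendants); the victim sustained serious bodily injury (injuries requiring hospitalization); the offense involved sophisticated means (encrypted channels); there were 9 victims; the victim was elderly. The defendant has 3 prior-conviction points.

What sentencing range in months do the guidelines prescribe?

Base offense level for distribution of contraband: 8.
S1 applies: 8 + 3 = 11.
S2 applies: 11 + 2 = 13.
S3 applies: 13 + 2 = 15.
S4 applies: 15 + 4 = 19.
S5 does not apply.
S6 applies: 19 − 3 = 16.
S7 does not apply.
S8 applies (level before this adjustment is 16 ≥ 10, so +4): 16 + 4 = 20.
Level 20 exceeds the maximum of 18; capped at 18.
Final offense level: 18.
Criminal history: 3 prior points → Category I (0-5).
Level 18 falls in the 17-18 band.
Grid: Level 17-18 × Category I = 47-57 months.

47-57 months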